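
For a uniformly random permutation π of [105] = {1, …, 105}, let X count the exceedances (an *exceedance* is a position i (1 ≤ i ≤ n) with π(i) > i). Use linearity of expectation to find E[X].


Write X = Σ_{i=1}^{105} X_i, where X_i = 1_{π(i) > i}.
For each fixed i, π(i) is uniform over {1, …, 105} (marginal of a uniform permutation), so P[π(i) > i] = (n − i)/n. Summing: Σ_{i=1}^{105} (n − i)/n = (0 + 1 + … + 104)/105 = 105(105 − 1)/(2·105) = (105 − 1)/2.
Hence E[X] = Σ_{i=1}^{105} (105 − i)/105 = 52 ≈ 52.00000.

E[X] = 52 = 52.00000.


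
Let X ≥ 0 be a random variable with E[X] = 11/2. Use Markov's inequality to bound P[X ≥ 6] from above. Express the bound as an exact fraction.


μ = E[X] = 11/2, a = 6.
Markov: P[X ≥ 6] ≤ μ/a = (11/2)/6 = 11/12.
Numerically: ≈ 0.916667.
(Since a = 6 > μ = 5.500000, the bound 11/12 is < 1 and informative.)

P[X ≥ 6] ≤ 11/12 ≈ 0.916667.


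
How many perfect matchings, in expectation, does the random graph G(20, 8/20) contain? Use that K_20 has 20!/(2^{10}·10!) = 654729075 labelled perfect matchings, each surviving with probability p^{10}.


K_20 has 20!/(2^{10}·10!) = 654729075 labelled perfect matchings.
For each such perfect matching H, let X_H = 1 if all 10 edges of H are present in G. Then P[X_H = 1] = p^{10} = (2/5)^{10} = 1024/9765625.
By linearity of expectation: E[X] = Σ_H E[X_H] = 654729075 · p^{10} = 654729075 · 1024/9765625 = 26817702912/390625.
Numerically: E[X] ≈ 68653.3.

E[X] = 654729075 · (2/5)^{10} = 26817702912/390625 ≈ 68653.3.


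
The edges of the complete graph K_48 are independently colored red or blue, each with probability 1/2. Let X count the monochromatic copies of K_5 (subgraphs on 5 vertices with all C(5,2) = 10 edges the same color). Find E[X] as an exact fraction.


Let X = Σ_S X_S over the C(48, 5) = 1712304 subsets S of size 5, where X_S = 1 if the K_5 on S is monochromatic.
For a fixed S, the K_5 on S has C(5, 2) = 10 edges. P[all 10 edges red] = (1/2)^10, and likewise for blue, so P[monochromatic] = 2·(1/2)^10 = 2^{1 − 10} = 1/512.
By linearity of expectation: E[X] = C(48, 5) · 2^{1 − 10} = 1712304 · 1/512 = 107019/32.
Numerically: E[X] ≈ 3344.343750.

E[X] = C(48,5)·2^(1−C(5,2)) = 107019/32 ≈ 3344.343750.


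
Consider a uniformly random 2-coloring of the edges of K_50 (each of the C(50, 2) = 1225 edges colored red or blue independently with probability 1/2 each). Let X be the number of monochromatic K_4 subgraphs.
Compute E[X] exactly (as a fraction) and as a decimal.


Let X = Σ_S X_S over the C(50, 4) = 230300 subsets S of size 4, where X_S = 1 if the K_4 on S is monochromatic.
For a fixed S, the K_4 on S has C(4, 2) = 6 edges. P[all 6 edges red] = (1/2)^6, and likewise for blue, so P[monochromatic] = 2·(1/2)^6 = 2^{1 − 6} = 1/32.
Summing: E[X] = C(50, 4) · 2^{1 − 6} = 230300 · 1/32 = 57575/8.
Numerically: E[X] ≈ 7196.875.

E[X] = C(50,4)·2^(1−C(4,2)) = 57575/8 ≈ 7196.875.


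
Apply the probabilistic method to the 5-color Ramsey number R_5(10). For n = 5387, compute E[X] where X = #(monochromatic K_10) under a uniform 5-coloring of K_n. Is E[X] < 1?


E[X] = C(5387, 10) · 5^{1 − 45} = 5624406917627224603154306376491 · 5^{−44} = 5624406917627224603154306376491/5684341886080801486968994140625.
As a reduced fraction: E[X] = 5624406917627224603154306376491/5684341886080801486968994140625 ≈ 0.989.
Is E[X] < 1? YES.
Since E[X] < 1, there exists a 5-coloring of K_{5387} with no monochromatic K_10; hence R_5(10) > 5387.

E[X] = 5624406917627224603154306376491/5684341886080801486968994140625 ≈ 0.989; E[X] < 1, so R_5(10) > 5387.


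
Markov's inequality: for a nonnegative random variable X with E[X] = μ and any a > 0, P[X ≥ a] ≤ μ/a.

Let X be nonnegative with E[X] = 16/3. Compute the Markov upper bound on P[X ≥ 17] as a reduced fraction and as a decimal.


μ = E[X] = 16/3, a = 17.
Markov: P[X ≥ 17] ≤ μ/a = (16/3)/17 = 16/51.
Numerically: ≈ 0.3137.
(Since a = 17 > μ = 5.3333, the bound 16/51 is < 1 and informative.)

P[X ≥ 17] ≤ 16/51 ≈ 0.3137.


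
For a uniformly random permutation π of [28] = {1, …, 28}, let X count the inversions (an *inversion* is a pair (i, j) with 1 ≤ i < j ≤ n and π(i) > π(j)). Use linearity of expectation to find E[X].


Write X = Σ X_I over the C(28, 2) = 378 pairs i < j, with X_I the indicator of one inversion.
There are 378 indicators.
For each fixed pair i < j, the values π(i) and π(j) are two distinct elements of {1, …, 28} in uniformly random order; by symmetry P[π(i) > π(j)] = 1/2.
By linearity: E[X] = 378 · (1/2) = C(28, 2) · (1/2) = 378/2 = 189 ≈ 189.000.

E[X] = 189 = 189.000.


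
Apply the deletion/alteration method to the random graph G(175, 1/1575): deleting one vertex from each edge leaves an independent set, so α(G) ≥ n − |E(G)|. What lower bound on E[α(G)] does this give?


E[|E(G)|] = C(175, 2)·p = 15225 · (1/1575) = 29/3.
E[α(G)] ≥ n − E[|E(G)|] = 175 − 29/3 = 496/3.
Numerically: ≈ 165.333.
(This is only a lower bound; the true E[α(G)] may be larger.)

E[α(G)] ≥ 496/3 ≈ 165.333.


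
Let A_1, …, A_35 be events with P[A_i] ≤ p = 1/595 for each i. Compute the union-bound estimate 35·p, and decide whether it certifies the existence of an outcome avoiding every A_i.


Union bound: P[∪_{i=1}^{35} A_i] ≤ Σ_i P[A_i] ≤ 35·p = 35·(1/595) = 1/17.
Numerically: 1/17 ≈ 0.058824.
Is 1/17 < 1? YES.
Since P[∪ A_i] ≤ 1/17 < 1, the complement has P[∩ A_i^c] ≥ 1 − 1/17 = 16/17 > 0, so some outcome avoids every A_i.

35·p = 1/17 ≈ 0.058824; existence CERTIFIED by the union bound.


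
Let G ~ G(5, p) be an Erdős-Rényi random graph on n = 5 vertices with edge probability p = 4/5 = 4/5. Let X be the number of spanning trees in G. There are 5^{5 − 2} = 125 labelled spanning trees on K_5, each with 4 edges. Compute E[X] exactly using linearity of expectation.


K_5 has 5^{5 − 2} = 125 labelled spanning trees.
For each such spanning tree H, let X_H = 1 if all 4 edges of H are present in G. Then P[X_H = 1] = p^{4} = (4/5)^{4} = 256/625.
By linearity: E[X] = Σ_H E[X_H] = 125 · p^{4} = 125 · 256/625 = 256/5.
Numerically: E[X] ≈ 51.2.

E[X] = 125 · (4/5)^{4} = 256/5 ≈ 51.2.


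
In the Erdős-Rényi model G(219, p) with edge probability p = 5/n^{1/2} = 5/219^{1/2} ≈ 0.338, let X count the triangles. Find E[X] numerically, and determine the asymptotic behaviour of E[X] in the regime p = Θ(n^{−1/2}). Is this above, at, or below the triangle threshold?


Number of potential triangles: C(219, 3) = 1726669.
Each occurs with probability p³ ≈ (0.338)³ ≈ 3.85695e-02.
By linearity: E[X] = C(219, 3)·p³ ≈ 1726669 · 3.85695e-02 ≈ 66596.734.
Since α = 1/2 < 1, p = c/n^{1/2} ≫ 1/n is above the triangle threshold p ~ 1/n. Asymptotically E[X] ~ (c³/6)·n^{3(1−α)} = (5³/6)·n^{1.5} → ∞; triangles are abundant w.h.p.

E[X] ≈ 66596.734; in regime p = Θ(1/n^{1/2}) E[X] diverges (above the triangle threshold p ~ 1/n).


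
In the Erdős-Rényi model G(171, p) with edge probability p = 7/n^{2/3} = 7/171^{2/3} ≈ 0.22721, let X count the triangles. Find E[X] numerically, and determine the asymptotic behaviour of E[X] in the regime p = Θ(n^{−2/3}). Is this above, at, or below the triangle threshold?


Number of potential triangles: C(171, 3) = 818805.
Each occurs with probability p³ ≈ (0.22721)³ ≈ 1.1730105e-02.
By linearity: E[X] = C(171, 3)·p³ ≈ 818805 · 1.1730105e-02 ≈ 9604.66862.
Since α = 2/3 < 1, p = c/n^{2/3} ≫ 1/n is above the triangle threshold p ~ 1/n. Asymptotically E[X] ~ (c³/6)·n^{3(1−α)} = (7³/6)·n^{1} → ∞; triangles are abundant w.h.p.

E[X] ≈ 9604.66862; in regime p = Θ(1/n^{2/3}) E[X] diverges (above the triangle threshold p ~ 1/n).


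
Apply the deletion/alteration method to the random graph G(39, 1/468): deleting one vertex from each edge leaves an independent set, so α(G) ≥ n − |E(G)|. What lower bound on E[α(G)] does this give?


E[|E(G)|] = C(39, 2)·p = 741 · (1/468) = 19/12.
E[α(G)] ≥ n − E[|E(G)|] = 39 − 19/12 = 449/12.
Numerically: ≈ 37.4167.
(This is only a lower bound; the true E[α(G)] may be larger.)

E[α(G)] ≥ 449/12 ≈ 37.4167.


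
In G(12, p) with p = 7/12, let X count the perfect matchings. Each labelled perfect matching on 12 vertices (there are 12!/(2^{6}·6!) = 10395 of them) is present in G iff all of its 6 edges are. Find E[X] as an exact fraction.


K_12 has 12!/(2^{6}·6!) = 10395 labelled perfect matchings.
For each such perfect matching H, let X_H = 1 if all 6 edges of H are present in G. Then P[X_H = 1] = p^{6} = (7/12)^{6} = 117649/2985984.
By linearity: E[X] = Σ_H E[X_H] = 10395 · p^{6} = 10395 · 117649/2985984 = 45294865/110592.
Numerically: E[X] ≈ 409.567.

E[X] = 10395 · (7/12)^{6} = 45294865/110592 ≈ 409.567.


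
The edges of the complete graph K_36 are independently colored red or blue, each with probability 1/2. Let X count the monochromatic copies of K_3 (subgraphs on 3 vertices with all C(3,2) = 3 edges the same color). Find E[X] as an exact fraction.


Let X = Σ_S X_S over the C(36, 3) = 7140 subsets S of size 3, where X_S = 1 if the K_3 on S is monochromatic.
For a fixed S, the K_3 on S has C(3, 2) = 3 edges. P[all 3 edges red] = (1/2)^3, and likewise for blue, so P[monochromatic] = 2·(1/2)^3 = 2^{1 − 3} = 1/4.
By linearity: E[X] = C(36, 3) · 2^{1 − 3} = 7140 · 1/4 = 1785.
Numerically: E[X] ≈ 1785.0000.

E[X] = C(36,3)·2^(1−C(3,2)) = 1785 ≈ 1785.0000.


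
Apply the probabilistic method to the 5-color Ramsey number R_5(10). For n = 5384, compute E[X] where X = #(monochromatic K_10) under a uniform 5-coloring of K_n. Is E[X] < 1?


E[X] = C(5384, 10) · 5^{1 − 45} = 5593137120741932124090737609600 · 5^{−44} = 5593137120741932124090737609600/5684341886080801486968994140625.
As a reduced fraction: E[X] = 223725484829677284963629504384/227373675443232059478759765625 ≈ 0.98396.
Is E[X] < 1? YES.
Since E[X] < 1, there exists a 5-coloring of K_{5384} with no monochromatic K_10; hence R_5(10) > 5384.

E[X] = 223725484829677284963629504384/227373675443232059478759765625 ≈ 0.98396; E[X] < 1, so R_5(10) > 5384.


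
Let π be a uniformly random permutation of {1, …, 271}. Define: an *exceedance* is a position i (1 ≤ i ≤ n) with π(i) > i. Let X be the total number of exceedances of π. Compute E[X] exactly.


Write X = Σ_{i=1}^{271} X_i, where X_i = 1_{π(i) > i}.
For each fixed i, π(i) is uniform over {1, …, 271} (marginal of a uniform permutation), so P[π(i) > i] = (n − i)/n. Summing: Σ_{i=1}^{271} (n − i)/n = (0 + 1 + … + 270)/271 = 271(271 − 1)/(2·271) = (271 − 1)/2.
Hence E[X] = Σ_{i=1}^{271} (271 − i)/271 = 135 ≈ 135.00000.

E[X] = 135 = 135.00000.


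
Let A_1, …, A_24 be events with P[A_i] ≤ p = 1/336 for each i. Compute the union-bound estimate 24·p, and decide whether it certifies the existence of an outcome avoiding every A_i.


Union bound: P[∪_{i=1}^{24} A_i] ≤ Σ_i P[A_i] ≤ 24·p = 24·(1/336) = 1/14.
Numerically: 1/14 ≈ 0.0714.
Is 1/14 < 1? YES.
Since P[∪ A_i] ≤ 1/14 < 1, the complement has P[∩ A_i^c] ≥ 1 − 1/14 = 13/14 > 0, so some outcome avoids every A_i.

24·p = 1/14 ≈ 0.0714; existence CERTIFIED by the union bound.


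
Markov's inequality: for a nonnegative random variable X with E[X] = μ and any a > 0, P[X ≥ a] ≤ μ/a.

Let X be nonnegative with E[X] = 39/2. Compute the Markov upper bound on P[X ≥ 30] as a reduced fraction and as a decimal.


μ = E[X] = 39/2, a = 30.
Markov: P[X ≥ 30] ≤ μ/a = (39/2)/30 = 13/20.
Numerically: ≈ 0.6500.
(Since a = 30 > μ = 19.5000, the bound 13/20 is < 1 and informative.)

P[X ≥ 30] ≤ 13/20 ≈ 0.6500.


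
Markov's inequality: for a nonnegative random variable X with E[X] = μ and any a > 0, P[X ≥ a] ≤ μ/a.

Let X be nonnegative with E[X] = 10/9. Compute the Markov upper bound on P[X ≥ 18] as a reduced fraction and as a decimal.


μ = E[X] = 10/9, a = 18.
Markov: P[X ≥ 18] ≤ μ/a = (10/9)/18 = 5/81.
Numerically: ≈ 0.0617.
(Since a = 18 > μ = 1.1111, the bound 5/81 is < 1 and informative.)

P[X ≥ 18] ≤ 5/81 ≈ 0.0617.


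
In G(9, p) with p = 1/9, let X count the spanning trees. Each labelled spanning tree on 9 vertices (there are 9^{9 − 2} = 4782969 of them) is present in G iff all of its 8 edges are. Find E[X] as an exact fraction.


K_9 has 9^{9 − 2} = 4782969 labelled spanning trees.
For each such spanning tree H, let X_H = 1 if all 8 edges of H are present in G. Then P[X_H = 1] = p^{8} = (1/9)^{8} = 1/43046721.
By linearity of expectation: E[X] = Σ_H E[X_H] = 4782969 · p^{8} = 4782969 · 1/43046721 = 1/9.
Numerically: E[X] ≈ 0.11111.

E[X] = 4782969 · (1/9)^{8} = 1/9 ≈ 0.11111.


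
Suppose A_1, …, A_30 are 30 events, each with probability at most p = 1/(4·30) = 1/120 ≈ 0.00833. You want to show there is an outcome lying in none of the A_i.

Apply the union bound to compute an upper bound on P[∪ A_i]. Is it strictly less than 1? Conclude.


Union bound: P[∪_{i=1}^{30} A_i] ≤ Σ_i P[A_i] ≤ 30·p = 30·(1/120) = 1/4.
Numerically: 1/4 ≈ 0.25000.
Is 1/4 < 1? YES.
Since P[∪ A_i] ≤ 1/4 < 1, the complement has P[∩ A_i^c] ≥ 1 − 1/4 = 3/4 > 0, so some outcome avoids every A_i.

30·p = 1/4 ≈ 0.25000; existence CERTIFIED by the union bound.


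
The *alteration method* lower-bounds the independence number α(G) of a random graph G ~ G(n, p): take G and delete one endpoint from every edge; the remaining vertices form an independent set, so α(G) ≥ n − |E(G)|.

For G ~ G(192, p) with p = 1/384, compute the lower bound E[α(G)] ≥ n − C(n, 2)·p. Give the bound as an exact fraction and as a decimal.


E[|E(G)|] = C(192, 2)·p = 18336 · (1/384) = 191/4.
E[α(G)] ≥ n − E[|E(G)|] = 192 − 191/4 = 577/4.
Numerically: ≈ 144.25000.
(This is only a lower bound; the true E[α(G)] may be larger.)

E[α(G)] ≥ 577/4 ≈ 144.25000.


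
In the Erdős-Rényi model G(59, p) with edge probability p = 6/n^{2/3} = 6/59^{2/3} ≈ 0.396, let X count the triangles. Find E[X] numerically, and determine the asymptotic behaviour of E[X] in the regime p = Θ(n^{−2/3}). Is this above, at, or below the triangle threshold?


Number of potential triangles: C(59, 3) = 32509.
Each occurs with probability p³ ≈ (0.396)³ ≈ 6.20511e-02.
By linearity: E[X] = C(59, 3)·p³ ≈ 32509 · 6.20511e-02 ≈ 2017.220.
Since α = 2/3 < 1, p = c/n^{2/3} ≫ 1/n is above the triangle threshold p ~ 1/n. Asymptotically E[X] ~ (c³/6)·n^{3(1−α)} = (6³/6)·n^{1} → ∞; triangles are abundant w.h.p.

E[X] ≈ 2017.220; in regime p = Θ(1/n^{2/3}) E[X] diverges (above the triangle threshold p ~ 1/n).


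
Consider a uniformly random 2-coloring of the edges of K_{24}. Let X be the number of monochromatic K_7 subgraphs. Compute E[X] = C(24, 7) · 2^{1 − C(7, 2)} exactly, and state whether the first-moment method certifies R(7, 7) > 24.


E[X] = C(24, 7) · 2^{1 − 21} = 346104 · 2^{−20} = 346104/1048576.
As a reduced fraction: E[X] = 43263/131072 ≈ 0.330070.
Is E[X] < 1? YES.
Since E[X] < 1, there exists a 2-coloring of K_{24} with no monochromatic K_7; hence R(7, 7) > 24.

E[X] = 43263/131072 ≈ 0.330070; E[X] < 1, so R(7, 7) > 24.


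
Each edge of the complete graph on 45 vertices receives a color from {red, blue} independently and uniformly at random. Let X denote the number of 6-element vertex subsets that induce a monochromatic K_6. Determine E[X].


Let X = Σ_S X_S over the C(45, 6) = 8145060 subsets S of size 6, where X_S = 1 if the K_6 on S is monochromatic.
For a fixed S, the K_6 on S has C(6, 2) = 15 edges. P[all 15 edges red] = (1/2)^15, and likewise for blue, so P[monochromatic] = 2·(1/2)^15 = 2^{1 − 15} = 1/16384.
By linearity: E[X] = C(45, 6) · 2^{1 − 15} = 8145060 · 1/16384 = 2036265/4096.
Numerically: E[X] ≈ 497.135.

E[X] = C(45,6)·2^(1−C(6,2)) = 2036265/4096 ≈ 497.135.


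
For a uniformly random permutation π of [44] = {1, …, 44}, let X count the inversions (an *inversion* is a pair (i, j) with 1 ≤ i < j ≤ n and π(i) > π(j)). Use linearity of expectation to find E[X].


Write X = Σ X_I over the C(44, 2) = 946 pairs i < j, with X_I the indicator of one inversion.
There are 946 indicators.
For each fixed pair i < j, the values π(i) and π(j) are two distinct elements of {1, …, 44} in uniformly random order; by symmetry P[π(i) > π(j)] = 1/2.
By linearity: E[X] = 946 · (1/2) = C(44, 2) · (1/2) = 946/2 = 473 ≈ 473.0000.

E[X] = 473 = 473.0000.


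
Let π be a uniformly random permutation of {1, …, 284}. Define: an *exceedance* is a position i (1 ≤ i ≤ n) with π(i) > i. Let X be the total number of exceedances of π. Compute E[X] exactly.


Write X = Σ_{i=1}^{284} X_i, where X_i = 1_{π(i) > i}.
For each fixed i, π(i) is uniform over {1, …, 284} (marginal of a uniform permutation), so P[π(i) > i] = (n − i)/n. Summing: Σ_{i=1}^{284} (n − i)/n = (0 + 1 + … + 283)/284 = 284(284 − 1)/(2·284) = (284 − 1)/2.
Hence E[X] = Σ_{i=1}^{284} (284 − i)/284 = 283/2 ≈ 141.50000.

E[X] = 283/2 = 141.50000.


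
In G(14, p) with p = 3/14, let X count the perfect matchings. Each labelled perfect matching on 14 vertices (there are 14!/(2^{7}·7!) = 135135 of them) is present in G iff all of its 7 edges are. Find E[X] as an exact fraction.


K_14 has 14!/(2^{7}·7!) = 135135 labelled perfect matchings.
For each such perfect matching H, let X_H = 1 if all 7 edges of H are present in G. Then P[X_H = 1] = p^{7} = (3/14)^{7} = 2187/105413504.
By linearity: E[X] = Σ_H E[X_H] = 135135 · p^{7} = 135135 · 2187/105413504 = 42220035/15059072.
Numerically: E[X] ≈ 2.80363.

E[X] = 135135 · (3/14)^{7} = 42220035/15059072 ≈ 2.80363.


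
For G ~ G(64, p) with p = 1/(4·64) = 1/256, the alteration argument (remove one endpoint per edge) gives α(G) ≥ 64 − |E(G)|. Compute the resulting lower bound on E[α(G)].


E[|E(G)|] = C(64, 2)·p = 2016 · (1/256) = 63/8.
E[α(G)] ≥ n − E[|E(G)|] = 64 − 63/8 = 449/8.
Numerically: ≈ 56.125000.
(This is only a lower bound; the true E[α(G)] may be larger.)

E[α(G)] ≥ 449/8 ≈ 56.125000.


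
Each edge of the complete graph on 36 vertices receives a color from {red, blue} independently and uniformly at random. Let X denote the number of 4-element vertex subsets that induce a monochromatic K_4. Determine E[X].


Let X = Σ_S X_S over the C(36, 4) = 58905 subsets S of size 4, where X_S = 1 if the K_4 on S is monochromatic.
For a fixed S, the K_4 on S has C(4, 2) = 6 edges. P[all 6 edges red] = (1/2)^6, and likewise for blue, so P[monochromatic] = 2·(1/2)^6 = 2^{1 − 6} = 1/32.
Summing: E[X] = C(36, 4) · 2^{1 − 6} = 58905 · 1/32 = 58905/32.
Numerically: E[X] ≈ 1840.78125.

E[X] = C(36,4)·2^(1−C(4,2)) = 58905/32 ≈ 1840.78125.


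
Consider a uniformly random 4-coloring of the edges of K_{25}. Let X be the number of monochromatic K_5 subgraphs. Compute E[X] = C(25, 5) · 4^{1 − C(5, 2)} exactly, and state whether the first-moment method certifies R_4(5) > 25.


E[X] = C(25, 5) · 4^{1 − 10} = 53130 · 4^{−9} = 53130/262144.
As a reduced fraction: E[X] = 26565/131072 ≈ 0.202675.
Is E[X] < 1? YES.
Since E[X] < 1, there exists a 4-coloring of K_{25} with no monochromatic K_5; hence R_4(5) > 25.

E[X] = 26565/131072 ≈ 0.202675; E[X] < 1, so R_4(5) > 25.


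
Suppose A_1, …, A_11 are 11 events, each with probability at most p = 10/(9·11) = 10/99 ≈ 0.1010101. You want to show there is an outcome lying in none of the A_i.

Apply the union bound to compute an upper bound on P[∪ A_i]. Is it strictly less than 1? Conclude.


Union bound: P[∪_{i=1}^{11} A_i] ≤ Σ_i P[A_i] ≤ 11·p = 11·(10/99) = 10/9.
Numerically: 10/9 ≈ 1.1111111.
Is 10/9 < 1? NO.
Since the bound 10/9 is ≥ 1, the union bound is uninformative here; it does NOT by itself certify existence.

11·p = 10/9 ≈ 1.1111111; existence NOT certified by the union bound.


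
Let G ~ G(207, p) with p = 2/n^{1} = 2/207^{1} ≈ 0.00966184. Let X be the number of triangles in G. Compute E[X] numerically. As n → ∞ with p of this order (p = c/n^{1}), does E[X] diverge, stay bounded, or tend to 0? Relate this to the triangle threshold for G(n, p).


Number of potential triangles: C(207, 3) = 1456935.
Each occurs with probability p³ ≈ (0.00966184)³ ≈ 9.01942706e-07.
By linearity: E[X] = C(207, 3)·p³ ≈ 1456935 · 9.01942706e-07 ≈ 1.314072.
Here α = 1, so p = 2/n is exactly at the triangle threshold p ~ 1/n. Asymptotically E[X] → c³/6 = 2³/6 = 4/3 ≈ 1.333333, a bounded constant. In this regime the triangle count is asymptotically Poisson(c³/6).

E[X] ≈ 1.314072; in regime p = Θ(1/n^{1}) E[X] stays bounded (at the triangle threshold p ~ 1/n).


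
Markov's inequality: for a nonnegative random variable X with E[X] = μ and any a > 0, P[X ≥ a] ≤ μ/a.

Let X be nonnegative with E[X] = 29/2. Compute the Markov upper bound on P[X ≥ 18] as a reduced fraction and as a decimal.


μ = E[X] = 29/2, a = 18.
Markov: P[X ≥ 18] ≤ μ/a = (29/2)/18 = 29/36.
Numerically: ≈ 0.806.
(Since a = 18 > μ = 14.500, the bound 29/36 is < 1 and informative.)

P[X ≥ 18] ≤ 29/36 ≈ 0.806.


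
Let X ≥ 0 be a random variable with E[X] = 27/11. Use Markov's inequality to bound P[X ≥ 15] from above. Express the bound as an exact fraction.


μ = E[X] = 27/11, a = 15.
Markov: P[X ≥ 15] ≤ μ/a = (27/11)/15 = 9/55.
Numerically: ≈ 0.164.
(Since a = 15 > μ = 2.455, the bound 9/55 is < 1 and informative.)

P[X ≥ 15] ≤ 9/55 ≈ 0.164.


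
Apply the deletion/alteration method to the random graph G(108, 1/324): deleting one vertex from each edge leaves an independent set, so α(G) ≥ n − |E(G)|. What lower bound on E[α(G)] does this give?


E[|E(G)|] = C(108, 2)·p = 5778 · (1/324) = 107/6.
E[α(G)] ≥ n − E[|E(G)|] = 108 − 107/6 = 541/6.
Numerically: ≈ 90.166667.
(This is only a lower bound; the true E[α(G)] may be larger.)

E[α(G)] ≥ 541/6 ≈ 90.166667.


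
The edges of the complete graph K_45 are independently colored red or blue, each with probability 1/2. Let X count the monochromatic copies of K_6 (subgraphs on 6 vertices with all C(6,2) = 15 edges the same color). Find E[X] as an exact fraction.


Let X = Σ_S X_S over the C(45, 6) = 8145060 subsets S of size 6, where X_S = 1 if the K_6 on S is monochromatic.
For a fixed S, the K_6 on S has C(6, 2) = 15 edges. P[all 15 edges red] = (1/2)^15, and likewise for blue, so P[monochromatic] = 2·(1/2)^15 = 2^{1 − 15} = 1/16384.
Summing: E[X] = C(45, 6) · 2^{1 − 15} = 8145060 · 1/16384 = 2036265/4096.
Numerically: E[X] ≈ 497.135010.

E[X] = C(45,6)·2^(1−C(6,2)) = 2036265/4096 ≈ 497.135010.


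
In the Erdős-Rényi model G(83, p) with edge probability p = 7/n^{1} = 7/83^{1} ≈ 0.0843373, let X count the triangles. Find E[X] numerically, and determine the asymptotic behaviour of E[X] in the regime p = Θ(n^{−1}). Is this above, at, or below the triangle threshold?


Number of potential triangles: C(83, 3) = 91881.
Each occurs with probability p³ ≈ (0.0843373)³ ≈ 5.99873729e-04.
By linearity: E[X] = C(83, 3)·p³ ≈ 91881 · 5.99873729e-04 ≈ 55.116998.
Here α = 1, so p = 7/n is exactly at the triangle threshold p ~ 1/n. Asymptotically E[X] → c³/6 = 7³/6 = 343/6 ≈ 57.166667, a bounded constant. In this regime the triangle count is asymptotically Poisson(c³/6).

E[X] ≈ 55.116998; in regime p = Θ(1/n^{1}) E[X] stays bounded (at the triangle threshold p ~ 1/n).


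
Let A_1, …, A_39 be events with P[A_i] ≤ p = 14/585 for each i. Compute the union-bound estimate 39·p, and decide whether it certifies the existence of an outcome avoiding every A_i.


Union bound: P[∪_{i=1}^{39} A_i] ≤ Σ_i P[A_i] ≤ 39·p = 39·(14/585) = 14/15.
Numerically: 14/15 ≈ 0.93333.
Is 14/15 < 1? YES.
Since P[∪ A_i] ≤ 14/15 < 1, the complement has P[∩ A_i^c] ≥ 1 − 14/15 = 1/15 > 0, so some outcome avoids every A_i.

39·p = 14/15 ≈ 0.93333; existence CERTIFIED by the union bound.


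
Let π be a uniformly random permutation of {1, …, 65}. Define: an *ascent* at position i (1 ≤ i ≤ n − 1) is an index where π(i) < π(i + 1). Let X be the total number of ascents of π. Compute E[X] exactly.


Write X = Σ X_I over i = 1, …, 64, with X_I the indicator of one ascent.
There are 64 indicators.
For each fixed i, the pair (π(i), π(i+1)) is a uniformly random ordered pair of distinct values from {1, …, 65}; by symmetry P[π(i) < π(i+1)] = 1/2.
By linearity: E[X] = 64 · (1/2) = (65 − 1) · (1/2) = 32 ≈ 32.0000.

E[X] = 32 = 32.0000.


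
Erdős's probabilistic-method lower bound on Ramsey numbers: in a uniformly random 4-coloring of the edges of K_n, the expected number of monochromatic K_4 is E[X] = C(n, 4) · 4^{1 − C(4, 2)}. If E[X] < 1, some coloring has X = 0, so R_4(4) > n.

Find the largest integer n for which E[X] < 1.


We need C(n, 4) · 4^{1 − 6} < 1, i.e. C(n, 4) < 4^{6 − 1} = 1024.
Check values of n near the boundary:
  n = 9: C(9, 4) = 126; 126 < 1024? YES
  n = 10: C(10, 4) = 210; 210 < 1024? YES
  n = 11: C(11, 4) = 330; 330 < 1024? YES
  n = 12: C(12, 4) = 495; 495 < 1024? YES
  n = 13: C(13, 4) = 715; 715 < 1024? YES
  n = 14: C(14, 4) = 1001; 1001 < 1024? YES
  n = 15: C(15, 4) = 1365; 1365 < 1024? NO
The largest n with C(n, 4) < 1024 is n = 14 (where E[X] = 1001/1024 ≈ 0.978). Hence R_4(4) > 14, i.e. R_4(4) ≥ 15.

Largest n = 14; hence R_4(4) > 14.


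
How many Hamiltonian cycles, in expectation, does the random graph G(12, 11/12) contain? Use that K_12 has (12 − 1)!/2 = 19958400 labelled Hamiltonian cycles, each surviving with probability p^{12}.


K_12 has (12 − 1)!/2 = 19958400 labelled Hamiltonian cycles.
For each such Hamiltonian cycle H, let X_H = 1 if all 12 edges of H are present in G. Then P[X_H = 1] = p^{12} = (11/12)^{12} = 3138428376721/8916100448256.
By linearity: E[X] = Σ_H E[X_H] = 19958400 · p^{12} = 19958400 · 3138428376721/8916100448256 = 6041474625187925/859963392.
Numerically: E[X] ≈ 7.025e+06.

E[X] = 19958400 · (11/12)^{12} = 6041474625187925/859963392 ≈ 7.025e+06.


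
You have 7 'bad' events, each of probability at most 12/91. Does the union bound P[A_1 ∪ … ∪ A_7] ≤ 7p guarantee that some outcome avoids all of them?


Union bound: P[∪_{i=1}^{7} A_i] ≤ Σ_i P[A_i] ≤ 7·p = 7·(12/91) = 12/13.
Numerically: 12/13 ≈ 0.923.
Is 12/13 < 1? YES.
Since P[∪ A_i] ≤ 12/13 < 1, the complement has P[∩ A_i^c] ≥ 1 − 12/13 = 1/13 > 0, so some outcome avoids every A_i.

7·p = 12/13 ≈ 0.923; existence CERTIFIED by the union bound.


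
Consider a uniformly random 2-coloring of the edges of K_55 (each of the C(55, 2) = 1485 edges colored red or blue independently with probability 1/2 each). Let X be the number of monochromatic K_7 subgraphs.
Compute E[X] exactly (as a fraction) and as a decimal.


Let X = Σ_S X_S over the C(55, 7) = 202927725 subsets S of size 7, where X_S = 1 if the K_7 on S is monochromatic.
For a fixed S, the K_7 on S has C(7, 2) = 21 edges. P[all 21 edges red] = (1/2)^21, and likewise for blue, so P[monochromatic] = 2·(1/2)^21 = 2^{1 − 21} = 1/1048576.
Summing: E[X] = C(55, 7) · 2^{1 − 21} = 202927725 · 1/1048576 = 202927725/1048576.
Numerically: E[X] ≈ 193.52696.

E[X] = C(55,7)·2^(1−C(7,2)) = 202927725/1048576 ≈ 193.52696.


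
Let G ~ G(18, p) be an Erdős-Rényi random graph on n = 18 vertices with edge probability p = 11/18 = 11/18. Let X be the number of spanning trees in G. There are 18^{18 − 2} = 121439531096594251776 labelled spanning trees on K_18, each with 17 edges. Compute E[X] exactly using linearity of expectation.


K_18 has 18^{18 − 2} = 121439531096594251776 labelled spanning trees.
For each such spanning tree H, let X_H = 1 if all 17 edges of H are present in G. Then P[X_H = 1] = p^{17} = (11/18)^{17} = 505447028499293771/2185911559738696531968.
By linearity: E[X] = Σ_H E[X_H] = 121439531096594251776 · p^{17} = 121439531096594251776 · 505447028499293771/2185911559738696531968 = 505447028499293771/18.
Numerically: E[X] ≈ 2.808e+16.

E[X] = 121439531096594251776 · (11/18)^{17} = 505447028499293771/18 ≈ 2.808e+16.


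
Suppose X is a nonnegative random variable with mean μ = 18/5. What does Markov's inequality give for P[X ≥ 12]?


μ = E[X] = 18/5, a = 12.
Markov: P[X ≥ 12] ≤ μ/a = (18/5)/12 = 3/10.
Numerically: ≈ 0.300.
(Since a = 12 > μ = 3.600, the bound 3/10 is < 1 and informative.)

P[X ≥ 12] ≤ 3/10 ≈ 0.300.


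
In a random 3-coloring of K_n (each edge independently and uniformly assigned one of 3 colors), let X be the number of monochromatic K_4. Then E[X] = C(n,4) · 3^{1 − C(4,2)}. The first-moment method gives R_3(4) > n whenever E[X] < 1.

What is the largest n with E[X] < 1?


We need C(n, 4) · 3^{1 − 6} < 1, i.e. C(n, 4) < 3^{6 − 1} = 243.
Check values of n near the boundary:
  n = 5: C(5, 4) = 5; 5 < 243? YES
  n = 6: C(6, 4) = 15; 15 < 243? YES
  n = 7: C(7, 4) = 35; 35 < 243? YES
  n = 8: C(8, 4) = 70; 70 < 243? YES
  n = 9: C(9, 4) = 126; 126 < 243? YES
  n = 10: C(10, 4) = 210; 210 < 243? YES
  n = 11: C(11, 4) = 330; 330 < 243? NO
The largest n with C(n, 4) < 243 is n = 10 (where E[X] = 70/81 ≈ 0.8642). Hence R_3(4) > 10, i.e. R_3(4) ≥ 11.

Largest n = 10; hence R_3(4) > 10.


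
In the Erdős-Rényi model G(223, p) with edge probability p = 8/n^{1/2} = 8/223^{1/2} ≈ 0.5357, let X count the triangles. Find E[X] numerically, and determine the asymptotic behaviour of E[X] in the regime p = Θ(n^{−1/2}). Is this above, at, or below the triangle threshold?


Number of potential triangles: C(223, 3) = 1823471.
Each occurs with probability p³ ≈ (0.5357)³ ≈ 1.537491e-01.
By linearity: E[X] = C(223, 3)·p³ ≈ 1823471 · 1.537491e-01 ≈ 280357.0795.
Since α = 1/2 < 1, p = c/n^{1/2} ≫ 1/n is above the triangle threshold p ~ 1/n. Asymptotically E[X] ~ (c³/6)·n^{3(1−α)} = (8³/6)·n^{1.5} → ∞; triangles are abundant w.h.p.

E[X] ≈ 280357.0795; in regime p = Θ(1/n^{1/2}) E[X] diverges (above the triangle threshold p ~ 1/n).


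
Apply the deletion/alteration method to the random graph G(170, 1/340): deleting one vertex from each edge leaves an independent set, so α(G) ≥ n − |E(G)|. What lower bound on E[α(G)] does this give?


E[|E(G)|] = C(170, 2)·p = 14365 · (1/340) = 169/4.
E[α(G)] ≥ n − E[|E(G)|] = 170 − 169/4 = 511/4.
Numerically: ≈ 127.75000.
(This is only a lower bound; the true E[α(G)] may be larger.)

E[α(G)] ≥ 511/4 ≈ 127.75000.


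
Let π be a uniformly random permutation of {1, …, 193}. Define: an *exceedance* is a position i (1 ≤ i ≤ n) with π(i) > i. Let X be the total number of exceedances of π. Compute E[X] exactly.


Write X = Σ_{i=1}^{193} X_i, where X_i = 1_{π(i) > i}.
For each fixed i, π(i) is uniform over {1, …, 193} (marginal of a uniform permutation), so P[π(i) > i] = (n − i)/n. Summing: Σ_{i=1}^{193} (n − i)/n = (0 + 1 + … + 192)/193 = 193(193 − 1)/(2·193) = (193 − 1)/2.
Hence E[X] = Σ_{i=1}^{193} (193 − i)/193 = 96 ≈ 96.0000.

E[X] = 96 = 96.0000.


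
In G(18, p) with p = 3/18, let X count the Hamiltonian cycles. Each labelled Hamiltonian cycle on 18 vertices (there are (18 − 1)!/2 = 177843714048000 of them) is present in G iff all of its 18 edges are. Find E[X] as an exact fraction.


K_18 has (18 − 1)!/2 = 177843714048000 labelled Hamiltonian cycles.
For each such Hamiltonian cycle H, let X_H = 1 if all 18 edges of H are present in G. Then P[X_H = 1] = p^{18} = (1/6)^{18} = 1/101559956668416.
By linearity: E[X] = Σ_H E[X_H] = 177843714048000 · p^{18} = 177843714048000 · 1/101559956668416 = 14889875/8503056.
Numerically: E[X] ≈ 1.751.

E[X] = 177843714048000 · (1/6)^{18} = 14889875/8503056 ≈ 1.751.


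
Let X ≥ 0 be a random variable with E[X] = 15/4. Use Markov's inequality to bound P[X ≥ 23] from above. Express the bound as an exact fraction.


μ = E[X] = 15/4, a = 23.
Markov: P[X ≥ 23] ≤ μ/a = (15/4)/23 = 15/92.
Numerically: ≈ 0.16304.
(Since a = 23 > μ = 3.75000, the bound 15/92 is < 1 and informative.)

P[X ≥ 23] ≤ 15/92 ≈ 0.16304.


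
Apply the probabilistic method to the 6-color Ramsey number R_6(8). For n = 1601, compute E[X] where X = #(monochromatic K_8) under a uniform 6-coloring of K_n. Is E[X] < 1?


E[X] = C(1601, 8) · 6^{1 − 28} = 1051968746851785076600 · 6^{−27} = 1051968746851785076600/1023490369077469249536.
As a reduced fraction: E[X] = 131496093356473134575/127936296134683656192 ≈ 1.0278.
Is E[X] < 1? NO.
Since E[X] ≥ 1, the first-moment bound is inconclusive at n = 1601; it does NOT by itself certify R_6(8) > 1601.

E[X] = 131496093356473134575/127936296134683656192 ≈ 1.0278; E[X] ≥ 1; first-moment method inconclusive here.


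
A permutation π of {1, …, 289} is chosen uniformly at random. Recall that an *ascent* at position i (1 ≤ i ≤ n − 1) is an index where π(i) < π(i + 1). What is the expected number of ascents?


Write X = Σ X_I over i = 1, …, 288, with X_I the indicator of one ascent.
There are 288 indicators.
For each fixed i, the pair (π(i), π(i+1)) is a uniformly random ordered pair of distinct values from {1, …, 289}; by symmetry P[π(i) < π(i+1)] = 1/2.
By linearity: E[X] = 288 · (1/2) = (289 − 1) · (1/2) = 144 ≈ 144.000.

E[X] = 144 = 144.000.


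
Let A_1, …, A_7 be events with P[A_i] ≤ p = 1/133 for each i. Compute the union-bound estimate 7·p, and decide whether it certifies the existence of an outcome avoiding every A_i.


Union bound: P[∪_{i=1}^{7} A_i] ≤ Σ_i P[A_i] ≤ 7·p = 7·(1/133) = 1/19.
Numerically: 1/19 ≈ 0.0526316.
Is 1/19 < 1? YES.
Since P[∪ A_i] ≤ 1/19 < 1, the complement has P[∩ A_i^c] ≥ 1 − 1/19 = 18/19 > 0, so some outcome avoids every A_i.

7·p = 1/19 ≈ 0.0526316; existence CERTIFIED by the union bound.


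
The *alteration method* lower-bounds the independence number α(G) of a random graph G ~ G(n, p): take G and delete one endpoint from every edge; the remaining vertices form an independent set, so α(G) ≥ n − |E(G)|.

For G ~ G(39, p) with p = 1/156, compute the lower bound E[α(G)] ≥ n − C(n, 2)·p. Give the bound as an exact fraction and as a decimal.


E[|E(G)|] = C(39, 2)·p = 741 · (1/156) = 19/4.
E[α(G)] ≥ n − E[|E(G)|] = 39 − 19/4 = 137/4.
Numerically: ≈ 34.250000.
(This is only a lower bound; the true E[α(G)] may be larger.)

E[α(G)] ≥ 137/4 ≈ 34.250000.


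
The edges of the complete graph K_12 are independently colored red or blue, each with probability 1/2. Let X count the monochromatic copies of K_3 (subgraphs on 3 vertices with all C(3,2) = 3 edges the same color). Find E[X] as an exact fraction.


Let X = Σ_S X_S over the C(12, 3) = 220 subsets S of size 3, where X_S = 1 if the K_3 on S is monochromatic.
For a fixed S, the K_3 on S has C(3, 2) = 3 edges. P[all 3 edges red] = (1/2)^3, and likewise for blue, so P[monochromatic] = 2·(1/2)^3 = 2^{1 − 3} = 1/4.
By linearity of expectation: E[X] = C(12, 3) · 2^{1 − 3} = 220 · 1/4 = 55.
Numerically: E[X] ≈ 55.0000.

E[X] = C(12,3)·2^(1−C(3,2)) = 55 ≈ 55.0000.


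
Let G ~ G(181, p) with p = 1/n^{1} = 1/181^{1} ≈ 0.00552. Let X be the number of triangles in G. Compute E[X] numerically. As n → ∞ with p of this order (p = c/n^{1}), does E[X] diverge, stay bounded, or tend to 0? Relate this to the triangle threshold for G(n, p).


Number of potential triangles: C(181, 3) = 971970.
Each occurs with probability p³ ≈ (0.00552)³ ≈ 1.68641e-07.
By linearity: E[X] = C(181, 3)·p³ ≈ 971970 · 1.68641e-07 ≈ 0.164.
Here α = 1, so p = 1/n is exactly at the triangle threshold p ~ 1/n. Asymptotically E[X] → c³/6 = 1³/6 = 1/6 ≈ 0.167, a bounded constant. In this regime the triangle count is asymptotically Poisson(c³/6).

E[X] ≈ 0.164; in regime p = Θ(1/n^{1}) E[X] stays bounded (at the triangle threshold p ~ 1/n).


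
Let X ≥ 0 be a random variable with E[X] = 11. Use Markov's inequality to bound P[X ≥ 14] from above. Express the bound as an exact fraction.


μ = E[X] = 11, a = 14.
Markov: P[X ≥ 14] ≤ μ/a = (11)/14 = 11/14.
Numerically: ≈ 0.786.
(Since a = 14 > μ = 11.000, the bound 11/14 is < 1 and informative.)

P[X ≥ 14] ≤ 11/14 ≈ 0.786.


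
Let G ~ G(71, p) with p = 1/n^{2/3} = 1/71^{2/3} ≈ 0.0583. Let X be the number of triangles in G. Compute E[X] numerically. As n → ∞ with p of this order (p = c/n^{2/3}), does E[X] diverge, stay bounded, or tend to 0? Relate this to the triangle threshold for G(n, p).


Number of potential triangles: C(71, 3) = 57155.
Each occurs with probability p³ ≈ (0.0583)³ ≈ 1.98373e-04.
By linearity: E[X] = C(71, 3)·p³ ≈ 57155 · 1.98373e-04 ≈ 11.338.
Since α = 2/3 < 1, p = c/n^{2/3} ≫ 1/n is above the triangle threshold p ~ 1/n. Asymptotically E[X] ~ (c³/6)·n^{3(1−α)} = (1³/6)·n^{1} → ∞; triangles are abundant w.h.p.

E[X] ≈ 11.338; in regime p = Θ(1/n^{2/3}) E[X] diverges (above the triangle threshold p ~ 1/n).


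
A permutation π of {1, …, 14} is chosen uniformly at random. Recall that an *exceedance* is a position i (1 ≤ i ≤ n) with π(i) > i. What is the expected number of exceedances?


Write X = Σ_{i=1}^{14} X_i, where X_i = 1_{π(i) > i}.
For each fixed i, π(i) is uniform over {1, …, 14} (marginal of a uniform permutation), so P[π(i) > i] = (n − i)/n. Summing: Σ_{i=1}^{14} (n − i)/n = (0 + 1 + … + 13)/14 = 14(14 − 1)/(2·14) = (14 − 1)/2.
Hence E[X] = Σ_{i=1}^{14} (14 − i)/14 = 13/2 ≈ 6.5000.

E[X] = 13/2 = 6.5000.


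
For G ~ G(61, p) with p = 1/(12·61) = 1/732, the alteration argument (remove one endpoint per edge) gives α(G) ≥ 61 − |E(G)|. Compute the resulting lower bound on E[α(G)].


E[|E(G)|] = C(61, 2)·p = 1830 · (1/732) = 5/2.
E[α(G)] ≥ n − E[|E(G)|] = 61 − 5/2 = 117/2.
Numerically: ≈ 58.500000.
(This is only a lower bound; the true E[α(G)] may be larger.)

E[α(G)] ≥ 117/2 ≈ 58.500000.


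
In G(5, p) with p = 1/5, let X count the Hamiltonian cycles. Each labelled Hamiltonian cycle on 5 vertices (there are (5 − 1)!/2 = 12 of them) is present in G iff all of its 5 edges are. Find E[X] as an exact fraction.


K_5 has (5 − 1)!/2 = 12 labelled Hamiltonian cycles.
For each such Hamiltonian cycle H, let X_H = 1 if all 5 edges of H are present in G. Then P[X_H = 1] = p^{5} = (1/5)^{5} = 1/3125.
Summing the indicators: E[X] = Σ_H E[X_H] = 12 · p^{5} = 12 · 1/3125 = 12/3125.
Numerically: E[X] ≈ 0.00384.

E[X] = 12 · (1/5)^{5} = 12/3125 ≈ 0.00384.


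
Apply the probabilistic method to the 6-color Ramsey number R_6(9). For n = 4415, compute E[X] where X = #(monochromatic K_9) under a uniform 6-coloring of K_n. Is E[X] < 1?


E[X] = C(4415, 9) · 6^{1 − 36} = 1742086910069196051229123255 · 6^{−35} = 1742086910069196051229123255/1719070799748422591028658176.
As a reduced fraction: E[X] = 1742086910069196051229123255/1719070799748422591028658176 ≈ 1.01339.
Is E[X] < 1? NO.
Since E[X] ≥ 1, the first-moment bound is inconclusive at n = 4415; it does NOT by itself certify R_6(9) > 4415.

E[X] = 1742086910069196051229123255/1719070799748422591028658176 ≈ 1.01339; E[X] ≥ 1; first-moment method inconclusive here.


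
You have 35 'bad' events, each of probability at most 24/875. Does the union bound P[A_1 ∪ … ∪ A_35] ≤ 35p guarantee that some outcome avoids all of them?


Union bound: P[∪_{i=1}^{35} A_i] ≤ Σ_i P[A_i] ≤ 35·p = 35·(24/875) = 24/25.
Numerically: 24/25 ≈ 0.96000.
Is 24/25 < 1? YES.
Since P[∪ A_i] ≤ 24/25 < 1, the complement has P[∩ A_i^c] ≥ 1 − 24/25 = 1/25 > 0, so some outcome avoids every A_i.

35·p = 24/25 ≈ 0.96000; existence CERTIFIED by the union bound.


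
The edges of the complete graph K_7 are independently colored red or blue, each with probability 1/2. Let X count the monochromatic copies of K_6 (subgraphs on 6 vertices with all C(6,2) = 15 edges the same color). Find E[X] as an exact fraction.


Let X = Σ_S X_S over the C(7, 6) = 7 subsets S of size 6, where X_S = 1 if the K_6 on S is monochromatic.
For a fixed S, the K_6 on S has C(6, 2) = 15 edges. P[all 15 edges red] = (1/2)^15, and likewise for blue, so P[monochromatic] = 2·(1/2)^15 = 2^{1 − 15} = 1/16384.
By linearity: E[X] = C(7, 6) · 2^{1 − 15} = 7 · 1/16384 = 7/16384.
Numerically: E[X] ≈ 0.0004.

E[X] = C(7,6)·2^(1−C(6,2)) = 7/16384 ≈ 0.0004.
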